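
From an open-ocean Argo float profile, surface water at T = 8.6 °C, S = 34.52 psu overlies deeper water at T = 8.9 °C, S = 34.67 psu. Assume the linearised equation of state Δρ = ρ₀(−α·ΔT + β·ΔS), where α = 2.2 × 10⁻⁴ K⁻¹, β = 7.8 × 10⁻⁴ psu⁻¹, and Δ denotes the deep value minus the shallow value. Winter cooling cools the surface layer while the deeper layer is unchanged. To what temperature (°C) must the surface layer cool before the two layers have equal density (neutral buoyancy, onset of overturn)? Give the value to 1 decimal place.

Neutral buoyancy requires Δρ = 0, i.e. −α(T_deep − T_surf′) + β(S_deep − S_surf) = 0.
T_surf′ = T_deep − (β/α)·ΔS = 8.9 − (7.8 × 10⁻⁴/2.2 × 10⁻⁴)·(+0.15) = 8.368 °C.
Cooling required: 8.6 − (8.368) = 0.232 °C.

8.4 °C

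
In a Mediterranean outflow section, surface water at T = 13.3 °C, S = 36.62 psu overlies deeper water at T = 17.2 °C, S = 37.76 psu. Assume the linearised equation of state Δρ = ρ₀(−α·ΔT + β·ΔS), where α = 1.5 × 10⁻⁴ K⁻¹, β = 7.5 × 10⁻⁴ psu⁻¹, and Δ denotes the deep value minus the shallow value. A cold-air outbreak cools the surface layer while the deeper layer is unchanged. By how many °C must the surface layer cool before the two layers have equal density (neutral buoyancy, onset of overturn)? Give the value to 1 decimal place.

Neutral buoyancy requires Δρ = 0, i.e. −α(T_deep − T_surf′) + β(S_deep − S_surf) = 0.
T_surf′ = T_deep − (β/α)·ΔS = 17.2 − (7.5 × 10⁻⁴/1.5 × 10⁻⁴)·(+1.14) = 11.500 °C.
Cooling required: 13.3 − (11.500) = 1.800 °C.

1.8 °C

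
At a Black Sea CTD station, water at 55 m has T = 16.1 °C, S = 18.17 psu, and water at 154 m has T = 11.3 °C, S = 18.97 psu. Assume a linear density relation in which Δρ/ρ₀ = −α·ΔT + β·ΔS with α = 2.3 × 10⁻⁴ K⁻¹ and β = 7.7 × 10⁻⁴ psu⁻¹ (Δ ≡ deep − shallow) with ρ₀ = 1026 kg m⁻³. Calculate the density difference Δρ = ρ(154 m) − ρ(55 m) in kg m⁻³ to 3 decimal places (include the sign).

+1.765 kg m⁻³

ΔT = -4.8 K, ΔS = +0.80 psu (deep − shallow).
Δρ/ρ₀ = −(2.3 × 10⁻⁴)(-4.8) + (7.7 × 10⁻⁴)(+0.80) = 1.72 × 10⁻³.
Δρ = 1026 × (1.72 × 10⁻³) = +1.765 kg m⁻³.
Positive Δρ: denser below, stable.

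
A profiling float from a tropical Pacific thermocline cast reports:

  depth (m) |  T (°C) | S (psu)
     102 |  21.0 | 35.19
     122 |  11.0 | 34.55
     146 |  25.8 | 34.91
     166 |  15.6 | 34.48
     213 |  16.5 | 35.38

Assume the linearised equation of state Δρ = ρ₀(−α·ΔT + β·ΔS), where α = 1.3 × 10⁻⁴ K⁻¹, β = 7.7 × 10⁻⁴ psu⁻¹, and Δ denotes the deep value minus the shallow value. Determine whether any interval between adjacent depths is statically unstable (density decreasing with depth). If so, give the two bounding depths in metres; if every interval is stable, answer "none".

Evaluate Δρ/ρ₀ = −αΔT + βΔS across each adjacent pair:
  102–122 m: −αΔT+βΔS = −(1.3 × 10⁻⁴)(-10.0)+(7.7 × 10⁻⁴)(-0.64) = 8.1 × 10⁻⁴ → stable
  122–146 m: −αΔT+βΔS = −(1.3 × 10⁻⁴)(+14.8)+(7.7 × 10⁻⁴)(+0.36) = -1.6 × 10⁻³ → UNSTABLE
  146–166 m: −αΔT+βΔS = −(1.3 × 10⁻⁴)(-10.2)+(7.7 × 10⁻⁴)(-0.43) = 9.9 × 10⁻⁴ → stable
  166–213 m: −αΔT+βΔS = −(1.3 × 10⁻⁴)(+0.9)+(7.7 × 10⁻⁴)(+0.90) = 5.8 × 10⁻⁴ → stable
The 122–146 m interval has Δρ < 0: lighter water underlies denser water.

122–146 m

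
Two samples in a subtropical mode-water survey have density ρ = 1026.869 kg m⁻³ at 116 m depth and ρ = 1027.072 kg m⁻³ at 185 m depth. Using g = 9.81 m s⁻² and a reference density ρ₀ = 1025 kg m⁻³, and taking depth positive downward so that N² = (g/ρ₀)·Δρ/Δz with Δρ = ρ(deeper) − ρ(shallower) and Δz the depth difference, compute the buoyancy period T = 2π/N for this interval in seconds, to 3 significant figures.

1.18 × 10³ s

Δρ = 1027.072 − 1026.869 = 0.203 kg m⁻³ over Δz = 185 − 116 = 69 m.
N² = (9.81/1025) × (0.203/69) = 2.8157 × 10⁻⁵ s⁻².
N = √(2.8157 × 10⁻⁵) = 5.3063 × 10⁻³ rad s⁻¹, so T = 2π/N = 1.1841 × 10³ s ≈ 1.18 × 10³ s.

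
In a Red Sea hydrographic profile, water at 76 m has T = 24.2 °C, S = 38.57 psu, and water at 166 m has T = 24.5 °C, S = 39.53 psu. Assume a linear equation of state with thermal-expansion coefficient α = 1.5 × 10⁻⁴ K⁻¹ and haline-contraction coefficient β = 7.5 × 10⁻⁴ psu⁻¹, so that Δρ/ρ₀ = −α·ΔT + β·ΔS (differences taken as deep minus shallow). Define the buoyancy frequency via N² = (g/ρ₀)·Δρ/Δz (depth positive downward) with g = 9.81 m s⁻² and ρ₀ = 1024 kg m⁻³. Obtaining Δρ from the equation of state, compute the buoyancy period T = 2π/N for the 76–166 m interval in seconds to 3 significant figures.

733 s

ΔT = +0.3 K, ΔS = +0.96 psu (deep − shallow).
Δρ/ρ₀ = −αΔT + βΔS = -4.50 × 10⁻⁵ + 7.20 × 10⁻⁴ = 6.75 × 10⁻⁴, so Δρ ≈ 0.6912 kg m⁻³.
N² = (g/ρ₀)·Δρ/Δz = g·(Δρ/ρ₀)/Δz = 9.81 × 6.75 × 10⁻⁴ / 90 = 7.3575 × 10⁻⁵ s⁻².
N = √(7.3575 × 10⁻⁵) = 8.5776 × 10⁻³ rad s⁻¹ → T = 2π/N = 732.51 s ≈ 733 s.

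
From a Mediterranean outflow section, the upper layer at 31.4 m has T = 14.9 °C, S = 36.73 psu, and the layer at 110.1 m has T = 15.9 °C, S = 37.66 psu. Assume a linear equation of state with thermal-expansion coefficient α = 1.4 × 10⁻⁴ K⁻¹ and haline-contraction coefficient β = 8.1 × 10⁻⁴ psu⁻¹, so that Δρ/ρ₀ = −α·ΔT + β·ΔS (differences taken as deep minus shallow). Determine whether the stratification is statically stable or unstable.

ΔT = 15.9 − 14.9 = +1.0 K and ΔS = 37.66 − 36.73 = +0.93 psu (deep − shallow).
−αΔT = -1.40 × 10⁻⁴; βΔS = 7.533 × 10⁻⁴; sum Δρ/ρ₀ = 6.133 × 10⁻⁴.
Δρ/ρ₀ > 0, so Δρ > 0: deeper water is denser → statically stable.

stable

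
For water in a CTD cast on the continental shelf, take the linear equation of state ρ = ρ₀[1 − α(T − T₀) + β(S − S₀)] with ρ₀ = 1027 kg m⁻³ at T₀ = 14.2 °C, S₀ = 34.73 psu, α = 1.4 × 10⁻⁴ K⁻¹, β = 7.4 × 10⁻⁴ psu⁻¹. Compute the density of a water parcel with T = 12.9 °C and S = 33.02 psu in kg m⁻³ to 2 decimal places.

1025.89 kg m⁻³

T − T₀ = -1.3 K, S − S₀ = -1.71 psu.
Bracket = 1 − α·(-1.3) + β·(-1.71) = 1 + (-1.0834 × 10⁻³) = 0.9989166.
ρ = 1027 × 0.9989166 = 1025.89 kg m⁻³.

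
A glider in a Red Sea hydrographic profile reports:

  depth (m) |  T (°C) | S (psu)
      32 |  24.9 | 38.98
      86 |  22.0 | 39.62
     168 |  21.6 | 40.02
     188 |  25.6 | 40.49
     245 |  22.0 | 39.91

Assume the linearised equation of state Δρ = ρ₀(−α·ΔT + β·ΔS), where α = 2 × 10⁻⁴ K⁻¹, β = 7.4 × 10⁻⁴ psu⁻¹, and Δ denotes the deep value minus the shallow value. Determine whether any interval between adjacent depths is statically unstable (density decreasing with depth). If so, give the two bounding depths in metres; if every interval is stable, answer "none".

168–188 m

Evaluate Δρ/ρ₀ = −αΔT + βΔS across each adjacent pair:
  32–86 m: −αΔT+βΔS = −(2 × 10⁻⁴)(-2.9)+(7.4 × 10⁻⁴)(+0.64) = 1.1 × 10⁻³ → stable
  86–168 m: −αΔT+βΔS = −(2 × 10⁻⁴)(-0.4)+(7.4 × 10⁻⁴)(+0.40) = 3.8 × 10⁻⁴ → stable
  168–188 m: −αΔT+βΔS = −(2 × 10⁻⁴)(+4.0)+(7.4 × 10⁻⁴)(+0.47) = -4.5 × 10⁻⁴ → UNSTABLE
  188–245 m: −αΔT+βΔS = −(2 × 10⁻⁴)(-3.6)+(7.4 × 10⁻⁴)(-0.58) = 2.9 × 10⁻⁴ → stable
The 168–188 m interval has Δρ < 0: lighter water underlies denser water.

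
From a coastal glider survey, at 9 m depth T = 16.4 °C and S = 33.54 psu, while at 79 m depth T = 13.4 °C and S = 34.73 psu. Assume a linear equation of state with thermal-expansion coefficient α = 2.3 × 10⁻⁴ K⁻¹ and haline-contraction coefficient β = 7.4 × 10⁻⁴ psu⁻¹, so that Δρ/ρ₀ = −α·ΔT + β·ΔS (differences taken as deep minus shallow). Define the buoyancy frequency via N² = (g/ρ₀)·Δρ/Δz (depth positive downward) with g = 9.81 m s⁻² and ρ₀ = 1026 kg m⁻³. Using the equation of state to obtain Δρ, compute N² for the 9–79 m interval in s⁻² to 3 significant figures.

ΔT = -3.0 K, ΔS = +1.19 psu (deep − shallow).
Δρ/ρ₀ = −αΔT + βΔS = 6.90 × 10⁻⁴ + 8.806 × 10⁻⁴ = 1.5706 × 10⁻³, so Δρ ≈ 1.611 kg m⁻³.
N² = (g/ρ₀)·Δρ/Δz = g·(Δρ/ρ₀)/Δz = 9.81 × 1.5706 × 10⁻³ / 70 = 2.2011 × 10⁻⁴ s⁻² ≈ 2.20 × 10⁻⁴ s⁻².

2.20 × 10⁻⁴ s⁻²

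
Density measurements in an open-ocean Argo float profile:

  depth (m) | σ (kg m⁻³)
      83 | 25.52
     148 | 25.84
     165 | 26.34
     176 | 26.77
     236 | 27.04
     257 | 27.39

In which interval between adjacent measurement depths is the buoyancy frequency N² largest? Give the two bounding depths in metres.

165–176 m

Compute the density gradient over each adjacent pair:
  83–148 m: Δρ/Δz = 0.32/65 = 4.9 × 10⁻³ kg m⁻⁴
  148–165 m: Δρ/Δz = 0.50/17 = 0.029 kg m⁻⁴
  165–176 m: Δρ/Δz = 0.43/11 = 0.039 kg m⁻⁴
  176–236 m: Δρ/Δz = 0.27/60 = 4.5 × 10⁻³ kg m⁻⁴
  236–257 m: Δρ/Δz = 0.35/21 = 0.017 kg m⁻⁴
The largest gradient is in the 165–176 m interval — the pycnocline.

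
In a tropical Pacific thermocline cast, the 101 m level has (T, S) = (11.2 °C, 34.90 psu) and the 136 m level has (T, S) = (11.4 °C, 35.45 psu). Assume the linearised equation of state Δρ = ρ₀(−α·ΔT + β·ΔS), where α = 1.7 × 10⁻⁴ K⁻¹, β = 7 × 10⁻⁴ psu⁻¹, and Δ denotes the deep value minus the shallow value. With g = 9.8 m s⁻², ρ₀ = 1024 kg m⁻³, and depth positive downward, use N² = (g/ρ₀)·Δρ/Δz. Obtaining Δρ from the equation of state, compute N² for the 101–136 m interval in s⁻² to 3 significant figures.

ΔT = +0.2 K, ΔS = +0.55 psu (deep − shallow).
Δρ/ρ₀ = −αΔT + βΔS = -3.40 × 10⁻⁵ + 3.85 × 10⁻⁴ = 3.51 × 10⁻⁴, so Δρ ≈ 0.3594 kg m⁻³.
N² = (g/ρ₀)·Δρ/Δz = g·(Δρ/ρ₀)/Δz = 9.8 × 3.51 × 10⁻⁴ / 35 = 9.8280 × 10⁻⁵ s⁻² ≈ 9.83 × 10⁻⁵ s⁻².

9.83 × 10⁻⁵ s⁻²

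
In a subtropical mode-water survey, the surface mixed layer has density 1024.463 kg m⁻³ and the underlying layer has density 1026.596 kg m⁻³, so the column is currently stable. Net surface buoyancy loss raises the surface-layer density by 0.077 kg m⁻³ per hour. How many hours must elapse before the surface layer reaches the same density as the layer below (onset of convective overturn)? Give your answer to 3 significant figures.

27.7 hours

Density deficit of the surface layer: 1026.596 − 1024.463 = 2.133 kg m⁻³.
Required change = 2.133 / 0.077 = 27.7 hours.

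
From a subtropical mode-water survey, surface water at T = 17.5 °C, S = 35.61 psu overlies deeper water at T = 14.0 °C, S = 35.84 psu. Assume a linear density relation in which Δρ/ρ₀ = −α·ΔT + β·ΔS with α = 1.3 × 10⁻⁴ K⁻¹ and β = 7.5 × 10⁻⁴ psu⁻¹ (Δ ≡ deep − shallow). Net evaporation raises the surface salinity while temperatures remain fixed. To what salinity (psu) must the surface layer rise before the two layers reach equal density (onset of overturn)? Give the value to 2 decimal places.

Neutral buoyancy requires −α(T_deep − T_surf) + β(S_deep − S_surf′) = 0.
S_surf′ = S_deep − (α/β)·ΔT = 35.84 − (1.3 × 10⁻⁴/7.5 × 10⁻⁴)·(-3.5) = 36.4467 psu.
Increase required: 36.4467 − 35.61 = 0.8367 psu.

36.45 psu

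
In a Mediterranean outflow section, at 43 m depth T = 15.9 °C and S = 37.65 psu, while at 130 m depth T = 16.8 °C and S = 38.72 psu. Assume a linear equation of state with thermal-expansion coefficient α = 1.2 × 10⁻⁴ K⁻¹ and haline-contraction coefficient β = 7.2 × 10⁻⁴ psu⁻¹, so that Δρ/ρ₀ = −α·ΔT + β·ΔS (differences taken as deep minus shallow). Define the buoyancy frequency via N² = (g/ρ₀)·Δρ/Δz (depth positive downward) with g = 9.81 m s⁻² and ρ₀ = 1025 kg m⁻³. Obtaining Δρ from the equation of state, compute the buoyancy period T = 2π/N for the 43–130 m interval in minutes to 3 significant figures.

12.1 min

ΔT = +0.9 K, ΔS = +1.07 psu (deep − shallow).
Δρ/ρ₀ = −αΔT + βΔS = -1.08 × 10⁻⁴ + 7.704 × 10⁻⁴ = 6.624 × 10⁻⁴, so Δρ ≈ 0.6790 kg m⁻³.
N² = (g/ρ₀)·Δρ/Δz = g·(Δρ/ρ₀)/Δz = 9.81 × 6.624 × 10⁻⁴ / 87 = 7.4691 × 10⁻⁵ s⁻².
N = √(7.4691 × 10⁻⁵) = 8.6424 × 10⁻³ rad s⁻¹ → T = 2π/N = 727.02 s = 12.117 min ≈ 12.1 min.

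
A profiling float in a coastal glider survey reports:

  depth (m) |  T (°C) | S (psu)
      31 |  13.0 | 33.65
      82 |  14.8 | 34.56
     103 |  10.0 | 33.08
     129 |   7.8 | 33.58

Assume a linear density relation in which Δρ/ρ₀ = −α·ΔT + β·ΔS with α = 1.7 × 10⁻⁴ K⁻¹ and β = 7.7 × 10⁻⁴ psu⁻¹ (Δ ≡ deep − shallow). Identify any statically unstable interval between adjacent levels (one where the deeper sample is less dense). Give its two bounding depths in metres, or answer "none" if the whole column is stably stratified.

82–103 m

Evaluate Δρ/ρ₀ = −αΔT + βΔS across each adjacent pair:
  31–82 m: −αΔT+βΔS = −(1.7 × 10⁻⁴)(+1.8)+(7.7 × 10⁻⁴)(+0.91) = 3.9 × 10⁻⁴ → stable
  82–103 m: −αΔT+βΔS = −(1.7 × 10⁻⁴)(-4.8)+(7.7 × 10⁻⁴)(-1.48) = -3.2 × 10⁻⁴ → UNSTABLE
  103–129 m: −αΔT+βΔS = −(1.7 × 10⁻⁴)(-2.2)+(7.7 × 10⁻⁴)(+0.50) = 7.6 × 10⁻⁴ → stable
The 82–103 m interval has Δρ < 0: lighter water underlies denser water.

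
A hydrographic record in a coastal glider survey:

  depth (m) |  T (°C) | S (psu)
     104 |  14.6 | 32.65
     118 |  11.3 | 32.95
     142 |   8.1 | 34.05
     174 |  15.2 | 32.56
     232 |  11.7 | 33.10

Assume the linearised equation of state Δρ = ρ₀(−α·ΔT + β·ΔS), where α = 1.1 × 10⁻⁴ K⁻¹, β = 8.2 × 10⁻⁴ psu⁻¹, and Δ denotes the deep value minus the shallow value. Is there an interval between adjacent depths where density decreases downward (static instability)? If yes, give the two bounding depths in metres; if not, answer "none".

142–174 m

Evaluate Δρ/ρ₀ = −αΔT + βΔS across each adjacent pair:
  104–118 m: −αΔT+βΔS = −(1.1 × 10⁻⁴)(-3.3)+(8.2 × 10⁻⁴)(+0.30) = 6.1 × 10⁻⁴ → stable
  118–142 m: −αΔT+βΔS = −(1.1 × 10⁻⁴)(-3.2)+(8.2 × 10⁻⁴)(+1.10) = 1.3 × 10⁻³ → stable
  142–174 m: −αΔT+βΔS = −(1.1 × 10⁻⁴)(+7.1)+(8.2 × 10⁻⁴)(-1.49) = -2.0 × 10⁻³ → UNSTABLE
  174–232 m: −αΔT+βΔS = −(1.1 × 10⁻⁴)(-3.5)+(8.2 × 10⁻⁴)(+0.54) = 8.3 × 10⁻⁴ → stable
The 142–174 m interval has Δρ < 0: lighter water underlies denser water.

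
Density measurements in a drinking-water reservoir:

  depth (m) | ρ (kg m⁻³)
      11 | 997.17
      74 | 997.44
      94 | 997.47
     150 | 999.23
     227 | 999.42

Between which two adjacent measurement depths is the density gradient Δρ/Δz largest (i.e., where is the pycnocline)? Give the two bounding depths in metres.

Compute the density gradient over each adjacent pair:
  11–74 m: Δρ/Δz = 0.27/63 = 4.3 × 10⁻³ kg m⁻⁴
  74–94 m: Δρ/Δz = 0.03/20 = 1.5 × 10⁻³ kg m⁻⁴
  94–150 m: Δρ/Δz = 1.76/56 = 0.031 kg m⁻⁴
  150–227 m: Δρ/Δz = 0.19/77 = 2.5 × 10⁻³ kg m⁻⁴
The largest gradient is in the 94–150 m interval — the pycnocline.

94–150 m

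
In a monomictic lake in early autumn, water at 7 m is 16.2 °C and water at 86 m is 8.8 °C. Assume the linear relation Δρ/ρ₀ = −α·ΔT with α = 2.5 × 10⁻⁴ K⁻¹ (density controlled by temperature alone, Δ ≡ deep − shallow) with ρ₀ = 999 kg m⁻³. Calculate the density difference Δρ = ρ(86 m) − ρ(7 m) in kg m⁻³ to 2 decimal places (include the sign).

ΔT = -7.4 K, Δρ/ρ₀ = −αΔT = 1.85 × 10⁻³.
Δρ = 999 × (1.85 × 10⁻³) = +1.85 kg m⁻³.
Positive Δρ: denser below, stable.

+1.85 kg m⁻³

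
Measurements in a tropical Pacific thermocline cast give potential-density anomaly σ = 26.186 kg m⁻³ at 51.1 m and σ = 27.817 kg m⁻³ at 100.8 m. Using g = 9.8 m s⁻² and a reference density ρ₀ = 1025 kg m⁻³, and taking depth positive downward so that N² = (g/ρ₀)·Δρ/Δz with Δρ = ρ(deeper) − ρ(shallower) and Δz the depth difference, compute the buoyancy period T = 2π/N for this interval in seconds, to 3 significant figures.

355 s

Δρ = 1027.817 − 1026.186 = 1.631 kg m⁻³ over Δz = 100.8 − 51.1 = 49.7 m.
N² = (9.8/1025) × (1.631/49.7) = 3.1376 × 10⁻⁴ s⁻².
N = √(3.1376 × 10⁻⁴) = 0.017713 rad s⁻¹, so T = 2π/N = 354.72 s ≈ 355 s.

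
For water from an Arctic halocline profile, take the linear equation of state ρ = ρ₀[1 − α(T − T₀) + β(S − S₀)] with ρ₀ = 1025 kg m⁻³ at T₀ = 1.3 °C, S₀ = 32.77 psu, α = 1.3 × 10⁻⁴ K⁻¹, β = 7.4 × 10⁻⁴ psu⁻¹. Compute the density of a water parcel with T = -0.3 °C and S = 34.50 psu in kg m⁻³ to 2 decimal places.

T − T₀ = -1.6 K, S − S₀ = +1.73 psu.
Bracket = 1 − α·(-1.6) + β·(+1.73) = 1 + (1.4882 × 10⁻³) = 1.0014882.
ρ = 1025 × 1.0014882 = 1026.53 kg m⁻³.

1026.53 kg m⁻³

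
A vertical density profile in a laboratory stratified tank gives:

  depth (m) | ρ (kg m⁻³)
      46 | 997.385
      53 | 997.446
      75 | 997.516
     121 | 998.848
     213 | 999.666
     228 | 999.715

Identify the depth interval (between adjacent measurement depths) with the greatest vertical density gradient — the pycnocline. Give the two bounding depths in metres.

Compute the density gradient over each adjacent pair:
  46–53 m: Δρ/Δz = 0.061/7 = 8.7 × 10⁻³ kg m⁻⁴
  53–75 m: Δρ/Δz = 0.070/22 = 3.2 × 10⁻³ kg m⁻⁴
  75–121 m: Δρ/Δz = 1.332/46 = 0.029 kg m⁻⁴
  121–213 m: Δρ/Δz = 0.818/92 = 8.9 × 10⁻³ kg m⁻⁴
  213–228 m: Δρ/Δz = 0.049/15 = 3.3 × 10⁻³ kg m⁻⁴
The largest gradient is in the 75–121 m interval — the pycnocline.

75–121 m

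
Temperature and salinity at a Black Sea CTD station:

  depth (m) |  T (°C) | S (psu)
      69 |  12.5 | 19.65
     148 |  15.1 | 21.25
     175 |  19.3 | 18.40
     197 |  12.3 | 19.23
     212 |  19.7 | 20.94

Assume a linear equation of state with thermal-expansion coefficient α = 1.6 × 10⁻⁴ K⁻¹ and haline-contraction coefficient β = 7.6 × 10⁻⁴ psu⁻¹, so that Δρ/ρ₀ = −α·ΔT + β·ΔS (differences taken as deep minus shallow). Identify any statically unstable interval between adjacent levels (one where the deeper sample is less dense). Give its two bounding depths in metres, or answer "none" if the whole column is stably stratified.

Evaluate Δρ/ρ₀ = −αΔT + βΔS across each adjacent pair:
  69–148 m: −αΔT+βΔS = −(1.6 × 10⁻⁴)(+2.6)+(7.6 × 10⁻⁴)(+1.60) = 8.0 × 10⁻⁴ → stable
  148–175 m: −αΔT+βΔS = −(1.6 × 10⁻⁴)(+4.2)+(7.6 × 10⁻⁴)(-2.85) = -2.8 × 10⁻³ → UNSTABLE
  175–197 m: −αΔT+βΔS = −(1.6 × 10⁻⁴)(-7.0)+(7.6 × 10⁻⁴)(+0.83) = 1.8 × 10⁻³ → stable
  197–212 m: −αΔT+βΔS = −(1.6 × 10⁻⁴)(+7.4)+(7.6 × 10⁻⁴)(+1.71) = 1.2 × 10⁻⁴ → stable
The 148–175 m interval has Δρ < 0: lighter water underlies denser water.

148–175 m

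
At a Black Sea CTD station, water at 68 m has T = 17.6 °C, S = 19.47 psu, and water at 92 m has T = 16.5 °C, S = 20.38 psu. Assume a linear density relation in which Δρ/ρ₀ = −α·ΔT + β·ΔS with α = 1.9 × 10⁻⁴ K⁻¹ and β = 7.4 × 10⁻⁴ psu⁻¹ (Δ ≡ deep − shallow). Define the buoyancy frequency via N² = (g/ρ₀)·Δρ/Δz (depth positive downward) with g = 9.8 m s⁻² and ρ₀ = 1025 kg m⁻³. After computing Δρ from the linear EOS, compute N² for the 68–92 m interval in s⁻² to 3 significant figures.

ΔT = -1.1 K, ΔS = +0.91 psu (deep − shallow).
Δρ/ρ₀ = −αΔT + βΔS = 2.09 × 10⁻⁴ + 6.734 × 10⁻⁴ = 8.824 × 10⁻⁴, so Δρ ≈ 0.9045 kg m⁻³.
N² = (g/ρ₀)·Δρ/Δz = g·(Δρ/ρ₀)/Δz = 9.8 × 8.824 × 10⁻⁴ / 24 = 3.6031 × 10⁻⁴ s⁻² ≈ 3.60 × 10⁻⁴ s⁻².

3.60 × 10⁻⁴ s⁻²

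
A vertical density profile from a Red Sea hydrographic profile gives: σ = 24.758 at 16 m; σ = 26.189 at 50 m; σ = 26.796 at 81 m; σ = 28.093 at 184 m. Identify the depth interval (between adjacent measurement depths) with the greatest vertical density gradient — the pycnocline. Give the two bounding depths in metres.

16–50 m

Compute the density gradient over each adjacent pair:
  16–50 m: Δρ/Δz = 1.431/34 = 0.042 kg m⁻⁴
  50–81 m: Δρ/Δz = 0.607/31 = 0.020 kg m⁻⁴
  81–184 m: Δρ/Δz = 1.297/103 = 0.013 kg m⁻⁴
The largest gradient is in the 16–50 m interval — the pycnocline.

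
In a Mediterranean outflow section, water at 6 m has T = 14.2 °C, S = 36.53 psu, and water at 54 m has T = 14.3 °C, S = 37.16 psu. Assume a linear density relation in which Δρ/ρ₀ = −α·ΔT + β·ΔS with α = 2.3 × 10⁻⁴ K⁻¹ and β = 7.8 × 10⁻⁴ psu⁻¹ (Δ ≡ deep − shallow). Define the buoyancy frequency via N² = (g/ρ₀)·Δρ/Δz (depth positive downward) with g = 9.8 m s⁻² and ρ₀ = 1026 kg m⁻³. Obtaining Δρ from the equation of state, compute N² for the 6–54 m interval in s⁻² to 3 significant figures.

ΔT = +0.1 K, ΔS = +0.63 psu (deep − shallow).
Δρ/ρ₀ = −αΔT + βΔS = -2.30 × 10⁻⁵ + 4.914 × 10⁻⁴ = 4.684 × 10⁻⁴, so Δρ ≈ 0.4806 kg m⁻³.
N² = (g/ρ₀)·Δρ/Δz = g·(Δρ/ρ₀)/Δz = 9.8 × 4.684 × 10⁻⁴ / 48 = 9.5632 × 10⁻⁵ s⁻² ≈ 9.56 × 10⁻⁵ s⁻².

9.56 × 10⁻⁵ s⁻²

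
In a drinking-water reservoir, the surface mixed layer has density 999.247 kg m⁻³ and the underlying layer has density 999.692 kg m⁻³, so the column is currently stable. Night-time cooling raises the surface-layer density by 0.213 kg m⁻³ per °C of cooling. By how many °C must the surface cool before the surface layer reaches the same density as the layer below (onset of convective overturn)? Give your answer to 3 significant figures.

2.09 °C

Density deficit of the surface layer: 999.692 − 999.247 = 0.445 kg m⁻³.
Required change = 0.445 / 0.213 = 2.09 °C.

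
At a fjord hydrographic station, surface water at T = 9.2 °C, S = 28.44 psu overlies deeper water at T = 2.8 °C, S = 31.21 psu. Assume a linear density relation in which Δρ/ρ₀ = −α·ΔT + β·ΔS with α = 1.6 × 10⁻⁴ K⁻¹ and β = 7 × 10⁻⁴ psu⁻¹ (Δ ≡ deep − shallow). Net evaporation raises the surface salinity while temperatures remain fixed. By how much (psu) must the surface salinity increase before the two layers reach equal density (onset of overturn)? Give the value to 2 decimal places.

4.23 psu

Neutral buoyancy requires −α(T_deep − T_surf) + β(S_deep − S_surf′) = 0.
S_surf′ = S_deep − (α/β)·ΔT = 31.21 − (1.6 × 10⁻⁴/7 × 10⁻⁴)·(-6.4) = 32.6729 psu.
Increase required: 32.6729 − 28.44 = 4.2329 psu.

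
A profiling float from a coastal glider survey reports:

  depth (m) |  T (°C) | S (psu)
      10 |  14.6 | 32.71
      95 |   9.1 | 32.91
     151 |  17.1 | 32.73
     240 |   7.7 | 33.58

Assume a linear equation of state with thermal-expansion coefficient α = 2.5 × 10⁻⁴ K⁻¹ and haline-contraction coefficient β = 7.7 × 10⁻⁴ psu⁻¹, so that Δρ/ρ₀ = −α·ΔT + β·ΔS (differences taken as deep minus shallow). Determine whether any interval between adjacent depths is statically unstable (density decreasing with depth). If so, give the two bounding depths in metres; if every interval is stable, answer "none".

Evaluate Δρ/ρ₀ = −αΔT + βΔS across each adjacent pair:
  10–95 m: −αΔT+βΔS = −(2.5 × 10⁻⁴)(-5.5)+(7.7 × 10⁻⁴)(+0.20) = 1.5 × 10⁻³ → stable
  95–151 m: −αΔT+βΔS = −(2.5 × 10⁻⁴)(+8.0)+(7.7 × 10⁻⁴)(-0.18) = -2.1 × 10⁻³ → UNSTABLE
  151–240 m: −αΔT+βΔS = −(2.5 × 10⁻⁴)(-9.4)+(7.7 × 10⁻⁴)(+0.85) = 3.0 × 10⁻³ → stable
The 95–151 m interval has Δρ < 0: lighter water underlies denser water.

95–151 m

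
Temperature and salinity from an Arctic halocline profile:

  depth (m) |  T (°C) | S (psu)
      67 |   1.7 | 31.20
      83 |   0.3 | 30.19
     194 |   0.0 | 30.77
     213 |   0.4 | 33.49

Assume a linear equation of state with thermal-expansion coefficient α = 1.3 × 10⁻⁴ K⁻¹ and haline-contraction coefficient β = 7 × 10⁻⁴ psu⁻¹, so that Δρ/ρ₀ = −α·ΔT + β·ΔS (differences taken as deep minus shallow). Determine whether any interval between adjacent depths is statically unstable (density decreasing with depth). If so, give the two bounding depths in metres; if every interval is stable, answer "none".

67–83 m

Evaluate Δρ/ρ₀ = −αΔT + βΔS across each adjacent pair:
  67–83 m: −αΔT+βΔS = −(1.3 × 10⁻⁴)(-1.4)+(7 × 10⁻⁴)(-1.01) = -5.2 × 10⁻⁴ → UNSTABLE
  83–194 m: −αΔT+βΔS = −(1.3 × 10⁻⁴)(-0.3)+(7 × 10⁻⁴)(+0.58) = 4.4 × 10⁻⁴ → stable
  194–213 m: −αΔT+βΔS = −(1.3 × 10⁻⁴)(+0.4)+(7 × 10⁻⁴)(+2.72) = 1.9 × 10⁻³ → stable
The 67–83 m interval has Δρ < 0: lighter water underlies denser water.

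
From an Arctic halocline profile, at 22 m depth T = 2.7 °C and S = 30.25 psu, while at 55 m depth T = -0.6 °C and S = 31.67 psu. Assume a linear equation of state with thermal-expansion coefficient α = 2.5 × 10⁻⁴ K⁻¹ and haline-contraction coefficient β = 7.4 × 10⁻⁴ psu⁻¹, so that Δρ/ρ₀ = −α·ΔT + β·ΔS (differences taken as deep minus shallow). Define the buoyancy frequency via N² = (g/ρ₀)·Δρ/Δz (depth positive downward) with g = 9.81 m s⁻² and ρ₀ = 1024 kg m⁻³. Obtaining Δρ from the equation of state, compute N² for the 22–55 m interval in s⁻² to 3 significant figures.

5.58 × 10⁻⁴ s⁻²

ΔT = -3.3 K, ΔS = +1.42 psu (deep − shallow).
Δρ/ρ₀ = −αΔT + βΔS = 8.25 × 10⁻⁴ + 1.0508 × 10⁻³ = 1.8758 × 10⁻³, so Δρ ≈ 1.921 kg m⁻³.
N² = (g/ρ₀)·Δρ/Δz = g·(Δρ/ρ₀)/Δz = 9.81 × 1.8758 × 10⁻³ / 33 = 5.5762 × 10⁻⁴ s⁻² ≈ 5.58 × 10⁻⁴ s⁻².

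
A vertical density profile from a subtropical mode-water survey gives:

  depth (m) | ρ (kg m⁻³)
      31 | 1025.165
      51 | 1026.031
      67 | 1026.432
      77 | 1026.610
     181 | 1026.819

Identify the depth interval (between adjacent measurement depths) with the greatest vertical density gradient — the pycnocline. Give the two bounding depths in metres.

Compute the density gradient over each adjacent pair:
  31–51 m: Δρ/Δz = 0.866/20 = 0.043 kg m⁻⁴
  51–67 m: Δρ/Δz = 0.401/16 = 0.025 kg m⁻⁴
  67–77 m: Δρ/Δz = 0.178/10 = 0.018 kg m⁻⁴
  77–181 m: Δρ/Δz = 0.209/104 = 2.0 × 10⁻³ kg m⁻⁴
The largest gradient is in the 31–51 m interval — the pycnocline.

31–51 m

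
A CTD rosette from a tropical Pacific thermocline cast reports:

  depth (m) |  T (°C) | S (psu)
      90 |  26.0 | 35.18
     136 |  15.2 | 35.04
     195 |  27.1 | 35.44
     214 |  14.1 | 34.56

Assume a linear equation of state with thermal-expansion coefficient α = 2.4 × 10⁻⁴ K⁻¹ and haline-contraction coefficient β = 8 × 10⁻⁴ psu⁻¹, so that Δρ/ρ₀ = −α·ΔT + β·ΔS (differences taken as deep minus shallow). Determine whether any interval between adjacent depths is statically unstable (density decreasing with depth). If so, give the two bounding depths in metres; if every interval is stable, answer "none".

136–195 m

Evaluate Δρ/ρ₀ = −αΔT + βΔS across each adjacent pair:
  90–136 m: −αΔT+βΔS = −(2.4 × 10⁻⁴)(-10.8)+(8 × 10⁻⁴)(-0.14) = 2.5 × 10⁻³ → stable
  136–195 m: −αΔT+βΔS = −(2.4 × 10⁻⁴)(+11.9)+(8 × 10⁻⁴)(+0.40) = -2.5 × 10⁻³ → UNSTABLE
  195–214 m: −αΔT+βΔS = −(2.4 × 10⁻⁴)(-13.0)+(8 × 10⁻⁴)(-0.88) = 2.4 × 10⁻³ → stable
The 136–195 m interval has Δρ < 0: lighter water underlies denser water.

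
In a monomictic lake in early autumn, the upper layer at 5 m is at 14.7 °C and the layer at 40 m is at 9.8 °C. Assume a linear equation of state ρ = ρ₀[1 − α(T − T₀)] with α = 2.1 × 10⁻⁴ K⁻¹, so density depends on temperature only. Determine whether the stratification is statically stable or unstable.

stable

ΔT = 9.8 − 14.7 = -4.9 K, so Δρ/ρ₀ = −αΔT = 1.029 × 10⁻³.
Δρ/ρ₀ > 0, so Δρ > 0: deeper water is denser → statically stable.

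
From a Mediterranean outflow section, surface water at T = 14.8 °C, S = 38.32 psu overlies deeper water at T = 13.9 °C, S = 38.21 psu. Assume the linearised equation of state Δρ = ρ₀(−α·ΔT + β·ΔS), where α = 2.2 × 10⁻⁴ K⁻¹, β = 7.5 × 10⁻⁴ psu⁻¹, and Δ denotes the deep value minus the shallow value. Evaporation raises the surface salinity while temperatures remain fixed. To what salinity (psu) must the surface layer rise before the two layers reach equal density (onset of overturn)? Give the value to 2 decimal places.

38.47 psu

Neutral buoyancy requires −α(T_deep − T_surf) + β(S_deep − S_surf′) = 0.
S_surf′ = S_deep − (α/β)·ΔT = 38.21 − (2.2 × 10⁻⁴/7.5 × 10⁻⁴)·(-0.9) = 38.4740 psu.
Increase required: 38.4740 − 38.32 = 0.1540 psu.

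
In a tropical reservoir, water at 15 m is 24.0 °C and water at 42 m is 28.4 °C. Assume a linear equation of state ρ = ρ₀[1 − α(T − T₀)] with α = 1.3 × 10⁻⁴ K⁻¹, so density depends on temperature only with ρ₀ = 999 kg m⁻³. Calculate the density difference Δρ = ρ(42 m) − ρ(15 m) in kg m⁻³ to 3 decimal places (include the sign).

-0.571 kg m⁻³

ΔT = +4.4 K, Δρ/ρ₀ = −αΔT = -5.72 × 10⁻⁴.
Δρ = 999 × (-5.72 × 10⁻⁴) = -0.571 kg m⁻³.
Negative Δρ: lighter below, statically unstable.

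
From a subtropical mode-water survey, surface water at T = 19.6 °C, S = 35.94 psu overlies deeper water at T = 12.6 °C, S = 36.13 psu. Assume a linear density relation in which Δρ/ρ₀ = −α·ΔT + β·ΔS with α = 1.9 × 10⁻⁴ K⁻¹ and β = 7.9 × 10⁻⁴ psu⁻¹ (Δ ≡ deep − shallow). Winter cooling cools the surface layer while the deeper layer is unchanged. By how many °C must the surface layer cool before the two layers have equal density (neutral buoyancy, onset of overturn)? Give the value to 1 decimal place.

7.8 °C

Neutral buoyancy requires Δρ = 0, i.e. −α(T_deep − T_surf′) + β(S_deep − S_surf) = 0.
T_surf′ = T_deep − (β/α)·ΔS = 12.6 − (7.9 × 10⁻⁴/1.9 × 10⁻⁴)·(+0.19) = 11.810 °C.
Cooling required: 19.6 − (11.810) = 7.790 °C.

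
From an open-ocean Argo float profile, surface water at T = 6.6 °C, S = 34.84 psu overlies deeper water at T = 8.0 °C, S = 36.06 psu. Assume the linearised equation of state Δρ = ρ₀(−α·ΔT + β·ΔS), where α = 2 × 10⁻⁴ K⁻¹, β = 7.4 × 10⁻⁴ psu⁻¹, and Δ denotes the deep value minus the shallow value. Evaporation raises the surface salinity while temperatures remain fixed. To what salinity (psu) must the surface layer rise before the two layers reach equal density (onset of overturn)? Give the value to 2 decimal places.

35.68 psu

Neutral buoyancy requires −α(T_deep − T_surf) + β(S_deep − S_surf′) = 0.
S_surf′ = S_deep − (α/β)·ΔT = 36.06 − (2 × 10⁻⁴/7.4 × 10⁻⁴)·(+1.4) = 35.6816 psu.
Increase required: 35.6816 − 34.84 = 0.8416 psu.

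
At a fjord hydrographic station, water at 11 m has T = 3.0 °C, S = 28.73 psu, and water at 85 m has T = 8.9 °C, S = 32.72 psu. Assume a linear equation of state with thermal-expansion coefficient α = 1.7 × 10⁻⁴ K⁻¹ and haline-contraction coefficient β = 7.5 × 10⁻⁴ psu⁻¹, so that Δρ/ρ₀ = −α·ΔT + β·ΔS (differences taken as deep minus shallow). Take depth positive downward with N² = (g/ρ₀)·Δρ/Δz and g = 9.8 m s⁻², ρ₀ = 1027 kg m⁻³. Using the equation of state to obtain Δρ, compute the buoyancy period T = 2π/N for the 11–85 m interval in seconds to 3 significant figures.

387 s

ΔT = +5.9 K, ΔS = +3.99 psu (deep − shallow).
Δρ/ρ₀ = −αΔT + βΔS = -1.003 × 10⁻³ + 2.9925 × 10⁻³ = 1.9895 × 10⁻³, so Δρ ≈ 2.043 kg m⁻³.
N² = (g/ρ₀)·Δρ/Δz = g·(Δρ/ρ₀)/Δz = 9.8 × 1.9895 × 10⁻³ / 74 = 2.6347 × 10⁻⁴ s⁻².
N = √(2.6347 × 10⁻⁴) = 0.016232 rad s⁻¹ → T = 2π/N = 387.09 s ≈ 387 s.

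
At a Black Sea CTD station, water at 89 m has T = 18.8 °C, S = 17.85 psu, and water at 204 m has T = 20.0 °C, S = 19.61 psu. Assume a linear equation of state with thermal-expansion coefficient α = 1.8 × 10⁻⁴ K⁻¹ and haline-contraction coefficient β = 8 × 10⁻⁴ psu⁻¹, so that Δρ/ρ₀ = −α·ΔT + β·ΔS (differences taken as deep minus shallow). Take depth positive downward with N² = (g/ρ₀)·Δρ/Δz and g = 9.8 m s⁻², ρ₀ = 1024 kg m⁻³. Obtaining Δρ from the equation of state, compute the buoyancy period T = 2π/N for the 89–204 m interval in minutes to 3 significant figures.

10.4 min

ΔT = +1.2 K, ΔS = +1.76 psu (deep − shallow).
Δρ/ρ₀ = −αΔT + βΔS = -2.16 × 10⁻⁴ + 1.408 × 10⁻³ = 1.192 × 10⁻³, so Δρ ≈ 1.221 kg m⁻³.
N² = (g/ρ₀)·Δρ/Δz = g·(Δρ/ρ₀)/Δz = 9.8 × 1.192 × 10⁻³ / 115 = 1.0158 × 10⁻⁴ s⁻².
N = √(1.0158 × 10⁻⁴) = 0.010079 rad s⁻¹ → T = 2π/N = 623.39 s = 10.390 min ≈ 10.4 min.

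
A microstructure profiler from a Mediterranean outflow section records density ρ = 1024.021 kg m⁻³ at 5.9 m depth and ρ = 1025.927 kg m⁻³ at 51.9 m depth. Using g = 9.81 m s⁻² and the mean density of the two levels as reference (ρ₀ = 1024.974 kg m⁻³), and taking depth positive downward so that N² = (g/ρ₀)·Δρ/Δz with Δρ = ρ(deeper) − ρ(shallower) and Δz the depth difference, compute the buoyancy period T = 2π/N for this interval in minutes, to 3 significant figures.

5.26 min

Δρ = 1025.927 − 1024.021 = 1.906 kg m⁻³ over Δz = 51.9 − 5.9 = 46 m.
N² = (9.81/1024.974) × (1.906/46) = 3.9657 × 10⁻⁴ s⁻².
N = √(3.9657 × 10⁻⁴) = 0.019914 rad s⁻¹, so T = 2π/N = 315.52 s = 5.2587 min ≈ 5.26 min.
N² > 0, so the interval is statically stable.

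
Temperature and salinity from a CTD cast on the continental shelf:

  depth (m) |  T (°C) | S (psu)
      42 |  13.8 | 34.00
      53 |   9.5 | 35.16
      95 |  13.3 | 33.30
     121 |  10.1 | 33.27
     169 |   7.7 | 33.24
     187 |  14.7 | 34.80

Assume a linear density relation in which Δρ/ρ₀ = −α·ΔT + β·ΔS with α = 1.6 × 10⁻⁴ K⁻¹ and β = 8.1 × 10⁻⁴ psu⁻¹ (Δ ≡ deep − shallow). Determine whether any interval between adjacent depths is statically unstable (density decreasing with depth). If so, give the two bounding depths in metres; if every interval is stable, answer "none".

53–95 m

Evaluate Δρ/ρ₀ = −αΔT + βΔS across each adjacent pair:
  42–53 m: −αΔT+βΔS = −(1.6 × 10⁻⁴)(-4.3)+(8.1 × 10⁻⁴)(+1.16) = 1.6 × 10⁻³ → stable
  53–95 m: −αΔT+βΔS = −(1.6 × 10⁻⁴)(+3.8)+(8.1 × 10⁻⁴)(-1.86) = -2.1 × 10⁻³ → UNSTABLE
  95–121 m: −αΔT+βΔS = −(1.6 × 10⁻⁴)(-3.2)+(8.1 × 10⁻⁴)(-0.03) = 4.9 × 10⁻⁴ → stable
  121–169 m: −αΔT+βΔS = −(1.6 × 10⁻⁴)(-2.4)+(8.1 × 10⁻⁴)(-0.03) = 3.6 × 10⁻⁴ → stable
  169–187 m: −αΔT+βΔS = −(1.6 × 10⁻⁴)(+7.0)+(8.1 × 10⁻⁴)(+1.56) = 1.4 × 10⁻⁴ → stable
The 53–95 m interval has Δρ < 0: lighter water underlies denser water.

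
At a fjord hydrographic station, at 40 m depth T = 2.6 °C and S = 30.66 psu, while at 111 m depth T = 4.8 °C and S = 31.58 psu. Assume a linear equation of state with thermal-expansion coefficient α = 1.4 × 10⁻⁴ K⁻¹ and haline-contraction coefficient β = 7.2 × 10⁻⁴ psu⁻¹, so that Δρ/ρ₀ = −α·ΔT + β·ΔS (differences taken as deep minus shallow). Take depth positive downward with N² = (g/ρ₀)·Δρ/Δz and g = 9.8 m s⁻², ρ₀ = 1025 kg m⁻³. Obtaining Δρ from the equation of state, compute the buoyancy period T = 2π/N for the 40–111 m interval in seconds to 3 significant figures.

898 s

ΔT = +2.2 K, ΔS = +0.92 psu (deep − shallow).
Δρ/ρ₀ = −αΔT + βΔS = -3.08 × 10⁻⁴ + 6.624 × 10⁻⁴ = 3.544 × 10⁻⁴, so Δρ ≈ 0.3633 kg m⁻³.
N² = (g/ρ₀)·Δρ/Δz = g·(Δρ/ρ₀)/Δz = 9.8 × 3.544 × 10⁻⁴ / 71 = 4.8917 × 10⁻⁵ s⁻².
N = √(4.8917 × 10⁻⁵) = 6.9941 × 10⁻³ rad s⁻¹ → T = 2π/N = 898.36 s ≈ 898 s.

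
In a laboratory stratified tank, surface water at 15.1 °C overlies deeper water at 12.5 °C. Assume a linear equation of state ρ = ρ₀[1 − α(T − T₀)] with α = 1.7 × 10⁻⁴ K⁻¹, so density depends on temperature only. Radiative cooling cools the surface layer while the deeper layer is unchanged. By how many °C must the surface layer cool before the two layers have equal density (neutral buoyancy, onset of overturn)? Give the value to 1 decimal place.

With temperature the only control, equal density requires T_surf′ = T_deep.
T_surf′ = 12.5 °C.
Cooling required: 15.1 − 12.5 = 2.6 °C.

2.6 °C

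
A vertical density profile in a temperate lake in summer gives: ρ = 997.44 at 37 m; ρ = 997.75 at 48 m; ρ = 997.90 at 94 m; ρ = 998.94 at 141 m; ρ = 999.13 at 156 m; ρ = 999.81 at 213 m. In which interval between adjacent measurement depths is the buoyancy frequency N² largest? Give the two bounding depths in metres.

Compute the density gradient over each adjacent pair:
  37–48 m: Δρ/Δz = 0.31/11 = 0.028 kg m⁻⁴
  48–94 m: Δρ/Δz = 0.15/46 = 3.3 × 10⁻³ kg m⁻⁴
  94–141 m: Δρ/Δz = 1.04/47 = 0.022 kg m⁻⁴
  141–156 m: Δρ/Δz = 0.19/15 = 0.013 kg m⁻⁴
  156–213 m: Δρ/Δz = 0.68/57 = 0.012 kg m⁻⁴
The largest gradient is in the 37–48 m interval — the pycnocline.

37–48 m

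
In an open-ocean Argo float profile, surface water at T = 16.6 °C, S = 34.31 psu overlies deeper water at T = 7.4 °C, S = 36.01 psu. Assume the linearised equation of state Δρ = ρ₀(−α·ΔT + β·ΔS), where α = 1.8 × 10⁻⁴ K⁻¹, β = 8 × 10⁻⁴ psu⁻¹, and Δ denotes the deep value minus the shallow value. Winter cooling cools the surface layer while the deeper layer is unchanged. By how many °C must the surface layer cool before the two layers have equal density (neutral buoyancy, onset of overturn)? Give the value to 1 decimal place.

Neutral buoyancy requires Δρ = 0, i.e. −α(T_deep − T_surf′) + β(S_deep − S_surf) = 0.
T_surf′ = T_deep − (β/α)·ΔS = 7.4 − (8 × 10⁻⁴/1.8 × 10⁻⁴)·(+1.70) = -0.156 °C.
Cooling required: 16.6 − (-0.156) = 16.756 °C.

16.8 °C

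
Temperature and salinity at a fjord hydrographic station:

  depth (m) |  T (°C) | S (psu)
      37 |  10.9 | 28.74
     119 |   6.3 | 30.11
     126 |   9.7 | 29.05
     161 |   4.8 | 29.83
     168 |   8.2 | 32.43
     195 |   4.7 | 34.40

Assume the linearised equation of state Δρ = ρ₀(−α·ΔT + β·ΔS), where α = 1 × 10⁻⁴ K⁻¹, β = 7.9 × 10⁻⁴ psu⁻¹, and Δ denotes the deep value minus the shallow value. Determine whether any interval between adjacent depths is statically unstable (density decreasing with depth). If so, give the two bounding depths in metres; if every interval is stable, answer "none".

Evaluate Δρ/ρ₀ = −αΔT + βΔS across each adjacent pair:
  37–119 m: −αΔT+βΔS = −(1 × 10⁻⁴)(-4.6)+(7.9 × 10⁻⁴)(+1.37) = 1.5 × 10⁻³ → stable
  119–126 m: −αΔT+βΔS = −(1 × 10⁻⁴)(+3.4)+(7.9 × 10⁻⁴)(-1.06) = -1.2 × 10⁻³ → UNSTABLE
  126–161 m: −αΔT+βΔS = −(1 × 10⁻⁴)(-4.9)+(7.9 × 10⁻⁴)(+0.78) = 1.1 × 10⁻³ → stable
  161–168 m: −αΔT+βΔS = −(1 × 10⁻⁴)(+3.4)+(7.9 × 10⁻⁴)(+2.60) = 1.7 × 10⁻³ → stable
  168–195 m: −αΔT+βΔS = −(1 × 10⁻⁴)(-3.5)+(7.9 × 10⁻⁴)(+1.97) = 1.9 × 10⁻³ → stable
The 119–126 m interval has Δρ < 0: lighter water underlies denser water.

119–126 m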